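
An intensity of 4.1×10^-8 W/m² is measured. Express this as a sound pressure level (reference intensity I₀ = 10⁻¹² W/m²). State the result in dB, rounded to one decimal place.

46.1 dB

I/I₀ = 4.1×10^-8/10⁻¹² = 4.1×10^4, and L = 10·log₁₀(I/I₀).
L = 10·(0.6128 + 4) = 46.13 dB.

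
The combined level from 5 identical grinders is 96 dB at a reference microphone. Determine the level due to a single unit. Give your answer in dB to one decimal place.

For N identical incoherent sources L_total = L₁ + 10·log₁₀ N, so L₁ = 96 − 10·log₁₀(5) = 96 − 6.990.

89.0 dB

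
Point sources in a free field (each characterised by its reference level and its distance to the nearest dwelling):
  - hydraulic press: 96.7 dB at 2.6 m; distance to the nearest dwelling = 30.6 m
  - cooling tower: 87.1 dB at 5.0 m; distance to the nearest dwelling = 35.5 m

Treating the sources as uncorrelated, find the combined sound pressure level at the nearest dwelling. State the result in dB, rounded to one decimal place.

76.4 dB

Apply inverse-square spreading to bring every level to the receiver, then sum 10^(L/10).
hydraulic press: 96.7 − 20·log₁₀(30.6/2.6) = 96.7 − 21.41 = 75.29 dB.
cooling tower: 87.1 − 20·log₁₀(35.5/5.0) = 87.1 − 17.03 = 70.07 dB.
Σ 10^(L/10) = 4.394e+07 → L_total = 10·log₁₀(4.394e+07) = 76.43 dB.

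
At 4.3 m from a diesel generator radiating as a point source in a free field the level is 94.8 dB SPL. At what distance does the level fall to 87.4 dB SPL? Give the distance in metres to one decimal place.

10.1 m

The 7.4 dB drop corresponds to a distance ratio of 10^(7.4/20) for a point source.
r₂ = 4.3·10^((94.8−87.4)/20) = 4.3·10^(7.4/20) = 10.08 m.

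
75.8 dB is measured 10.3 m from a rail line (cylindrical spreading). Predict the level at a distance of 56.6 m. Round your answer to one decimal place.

Line-source attenuation: ΔL = 10·log₁₀(r₂/r₁) = 10·log₁₀(56.6/10.3) = 7.400 dB.
L₂ = 75.8 − 10·log₁₀(56.6/10.3) = 75.8 − 7.400 = 68.40 dB.

68.4 dB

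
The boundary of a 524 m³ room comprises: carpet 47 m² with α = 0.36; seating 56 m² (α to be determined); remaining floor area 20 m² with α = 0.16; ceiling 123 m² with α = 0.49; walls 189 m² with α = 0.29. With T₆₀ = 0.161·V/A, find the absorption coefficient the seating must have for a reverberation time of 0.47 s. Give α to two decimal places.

0.79

Required total absorption A = 0.161·524/0.47 = 179.50 m².
Absorption from the other surfaces = 47·0.36 + 20·0.16 + 123·0.49 + 189·0.29 = 135.20 m², so the seating must supply 44.30 m² over 56 m².
α = 44.30/56 = 0.791.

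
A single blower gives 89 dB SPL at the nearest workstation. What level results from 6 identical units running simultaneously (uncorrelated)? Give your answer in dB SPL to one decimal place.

96.8 dB SPL

L_total = L₁ + 10·log₁₀ N for N identical incoherent sources.
L_total = 89 + 10·log₁₀(6) = 89 + 7.782 = 96.78 dB SPL.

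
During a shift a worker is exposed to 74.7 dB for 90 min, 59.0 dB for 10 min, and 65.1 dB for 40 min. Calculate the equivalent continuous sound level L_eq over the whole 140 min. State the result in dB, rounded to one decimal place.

Weight each interval's intensity by its duration and average over T = 140 min:
Σ tᵢ·10^(Lᵢ/10) = 90·10^(74.7/10) + 10·10^(59.0/10) + 40·10^(65.1/10) = 2.793e+09.
L_eq = 10·log₁₀(2.793e+09/140) = 73.00 dB.

73.0 dB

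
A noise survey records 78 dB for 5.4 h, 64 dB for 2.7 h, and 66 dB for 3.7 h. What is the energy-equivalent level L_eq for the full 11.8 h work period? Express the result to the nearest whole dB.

Weight each interval's intensity by its duration and average over T = 11.8 h:
Σ tᵢ·10^(Lᵢ/10) = 5.4·10^(78/10) + 2.7·10^(64/10) + 3.7·10^(66/10) = 3.622e+08.
L_eq = 10·log₁₀(3.622e+08/11.8) = 74.87 dB.

75 dB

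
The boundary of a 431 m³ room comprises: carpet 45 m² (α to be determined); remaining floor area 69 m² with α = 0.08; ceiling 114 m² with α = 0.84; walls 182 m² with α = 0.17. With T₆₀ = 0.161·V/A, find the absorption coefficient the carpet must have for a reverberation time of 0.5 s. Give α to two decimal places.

0.15

A = 0.161·V/T₆₀ = 0.161·431/0.5 = 138.78 m² sabins.
Absorption from the other surfaces = 69·0.08 + 114·0.84 + 182·0.17 = 132.22 m², so the carpet must supply 6.56 m² over 45 m².
α = 6.56/45 = 0.146.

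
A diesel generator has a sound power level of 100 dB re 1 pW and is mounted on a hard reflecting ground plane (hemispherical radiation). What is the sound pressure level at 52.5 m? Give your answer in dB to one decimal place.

Free-field hemispherical radiation: L_p = L_w − 10·log₁₀(2π·r²), r = 52.5 m.
2π·r² = 1.732e+04 m², 10·log₁₀ of that is 42.385 dB.
L_p = 100 − 42.385 = 57.62 dB.

57.6 dB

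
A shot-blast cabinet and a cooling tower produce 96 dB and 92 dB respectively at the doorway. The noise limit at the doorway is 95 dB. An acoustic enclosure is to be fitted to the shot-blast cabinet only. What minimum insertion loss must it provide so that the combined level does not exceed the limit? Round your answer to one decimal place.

4.0 dB

Fixed contribution from the other source: Σ 10^(L/10) = 10^(92/10) = 1.585e+09 (92.00 dB).
To meet 95 dB overall, the treated shot-blast cabinet may contribute at most 10^(95/10) − 1.585e+09 = 1.577e+09, i.e. 91.98 dB.
Required insertion loss = 96 − 91.98 = 4.02 dB.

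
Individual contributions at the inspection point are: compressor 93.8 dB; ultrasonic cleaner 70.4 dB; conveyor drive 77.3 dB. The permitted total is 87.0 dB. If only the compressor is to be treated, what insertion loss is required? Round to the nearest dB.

7 dB

The untreated sources together contribute 10^(70.4/10) + 10^(77.3/10) = 6.467e+07, i.e. 78.11 dB.
To meet 87.0 dB overall, the treated compressor may contribute at most 10^(87.0/10) − 6.467e+07 = 4.365e+08, i.e. 86.40 dB.
Required insertion loss = 93.8 − 86.40 = 7.40 dB.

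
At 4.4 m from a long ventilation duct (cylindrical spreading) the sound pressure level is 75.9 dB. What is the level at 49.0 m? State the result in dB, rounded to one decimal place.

65.4 dB

Cylindrical spreading from a line source gives a 10·log₁₀(r₂/r₁) drop.
L₂ = 75.9 − 10·log₁₀(49.0/4.4) = 75.9 − 10.467 = 65.43 dB.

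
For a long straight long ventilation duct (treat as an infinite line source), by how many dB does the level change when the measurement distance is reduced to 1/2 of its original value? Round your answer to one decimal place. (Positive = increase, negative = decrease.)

+3.0 dB

Line-source spreading: ΔL = −10·log₁₀(r₂/r₁).
ΔL = −10·log₁₀(0.5) = +3.01 dB.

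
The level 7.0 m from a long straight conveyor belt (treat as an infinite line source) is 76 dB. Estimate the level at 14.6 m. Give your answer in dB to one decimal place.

Cylindrical spreading from a line source gives a 10·log₁₀(r₂/r₁) drop.
L₂ = 76 − 10·log₁₀(14.6/7.0) = 76 − 3.193 = 72.81 dB.

72.8 dB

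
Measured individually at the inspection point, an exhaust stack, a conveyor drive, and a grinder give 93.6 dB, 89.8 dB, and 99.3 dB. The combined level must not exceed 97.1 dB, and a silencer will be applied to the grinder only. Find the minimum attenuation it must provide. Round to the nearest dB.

The untreated sources together contribute 10^(93.6/10) + 10^(89.8/10) = 3.246e+09, i.e. 95.11 dB.
The limit corresponds to 10^(97.1/10) = 5.129e+09; subtracting the fixed part leaves 1.883e+09 for the grinder, i.e. 92.75 dB.
Required insertion loss = 99.3 − 92.75 = 6.55 dB.

7 dB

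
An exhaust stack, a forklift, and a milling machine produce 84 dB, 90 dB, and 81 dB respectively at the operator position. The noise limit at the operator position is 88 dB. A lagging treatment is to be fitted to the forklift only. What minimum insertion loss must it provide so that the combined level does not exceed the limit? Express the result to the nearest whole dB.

6 dB

Everything except the forklift sums to 10^(84/10) + 10^(81/10) = 3.771e+08 in linear terms, 85.76 dB.
The limit corresponds to 10^(88/10) = 6.310e+08; subtracting the fixed part leaves 2.539e+08 for the forklift, i.e. 84.05 dB.
So the forklift must be reduced from 90 to 84.05 dB: IL = 5.95 dB.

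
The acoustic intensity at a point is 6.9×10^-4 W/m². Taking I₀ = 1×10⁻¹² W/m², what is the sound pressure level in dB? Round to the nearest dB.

Dividing by I₀ shifts the exponent by 12: I/I₀ = 6.9×10^8.
L = 10·(0.8388 + 8) = 88.39 dB.

88 dB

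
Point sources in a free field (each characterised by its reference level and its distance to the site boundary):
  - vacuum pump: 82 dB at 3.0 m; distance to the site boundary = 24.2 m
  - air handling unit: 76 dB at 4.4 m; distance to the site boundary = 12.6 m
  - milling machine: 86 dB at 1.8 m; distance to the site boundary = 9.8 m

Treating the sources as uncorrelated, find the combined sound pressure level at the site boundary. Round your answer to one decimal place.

First find each source's level at the receiver (point-source: −20·log₁₀(r/r_ref)), then combine on an intensity basis.
vacuum pump: 82 − 20·log₁₀(24.2/3.0) = 82 − 18.13 = 63.87 dB.
air handling unit: 76 − 20·log₁₀(12.6/4.4) = 76 − 9.14 = 66.86 dB.
milling machine: 86 − 20·log₁₀(9.8/1.8) = 86 − 14.72 = 71.28 dB.
Σ 10^(L/10) = 2.072e+07 → L_total = 10·log₁₀(2.072e+07) = 73.16 dB.

73.2 dB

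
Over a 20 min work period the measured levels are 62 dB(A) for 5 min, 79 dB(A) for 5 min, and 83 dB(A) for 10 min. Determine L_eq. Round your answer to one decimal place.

80.8 dB(A)

The energy average is taken in the linear domain: L_eq = 10·log₁₀[(Σ tᵢ·10^(Lᵢ/10))/T], T = 20 min.
Σ tᵢ·10^(Lᵢ/10) = 5·10^(62/10) + 5·10^(79/10) + 10·10^(83/10) = 2.400e+09.
L_eq = 10·log₁₀(2.400e+09/20) = 80.79 dB(A).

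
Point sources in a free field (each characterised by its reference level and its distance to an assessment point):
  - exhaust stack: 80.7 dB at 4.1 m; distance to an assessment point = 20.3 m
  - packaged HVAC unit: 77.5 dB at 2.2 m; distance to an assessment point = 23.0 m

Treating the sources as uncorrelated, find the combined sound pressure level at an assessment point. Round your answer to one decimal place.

67.2 dB

First find each source's level at the receiver (point-source: −20·log₁₀(r/r_ref)), then combine on an intensity basis.
exhaust stack: 80.7 − 20·log₁₀(20.3/4.1) = 80.7 − 13.89 = 66.81 dB.
packaged HVAC unit: 77.5 − 20·log₁₀(23.0/2.2) = 77.5 − 20.39 = 57.11 dB.
Σ 10^(L/10) = 5.307e+06 → L_total = 10·log₁₀(5.307e+06) = 67.25 dB.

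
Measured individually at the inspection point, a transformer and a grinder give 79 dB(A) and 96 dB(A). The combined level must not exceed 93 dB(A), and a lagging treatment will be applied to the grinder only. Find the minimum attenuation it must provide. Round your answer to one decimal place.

Fixed contribution from the other source: Σ 10^(L/10) = 10^(79/10) = 7.943e+07 (79.00 dB(A)).
To meet 93 dB(A) overall, the treated grinder may contribute at most 10^(93/10) − 7.943e+07 = 1.916e+09, i.e. 92.82 dB(A).
So the grinder must be reduced from 96 to 92.82 dB(A): IL = 3.18 dB.

3.2 dB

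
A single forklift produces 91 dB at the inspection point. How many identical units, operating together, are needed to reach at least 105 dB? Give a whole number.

26

N identical sources give L₁ + 10·log₁₀ N, so require 10·log₁₀ N ≥ 105 − 91 = 14.0 dB.
N ≥ 10^(14.0/10) = 25.119, so N = 26.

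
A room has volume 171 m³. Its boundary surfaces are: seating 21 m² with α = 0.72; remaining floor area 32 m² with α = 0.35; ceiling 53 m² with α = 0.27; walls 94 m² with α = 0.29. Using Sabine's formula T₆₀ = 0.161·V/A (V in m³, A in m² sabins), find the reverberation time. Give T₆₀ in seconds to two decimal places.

0.41 s

A = Σ Sᵢαᵢ = 21·0.72 + 32·0.35 + 53·0.27 + 94·0.29 = 67.89 m².
T₆₀ = 0.161·V/A = 0.161·171/67.89 = 0.406 s.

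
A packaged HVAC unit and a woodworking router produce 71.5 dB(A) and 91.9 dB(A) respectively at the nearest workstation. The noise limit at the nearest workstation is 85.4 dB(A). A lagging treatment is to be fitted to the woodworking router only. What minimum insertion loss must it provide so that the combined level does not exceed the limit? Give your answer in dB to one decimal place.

6.7 dB

Everything except the woodworking router sums to 10^(71.5/10) = 1.413e+07 in linear terms, 71.50 dB(A).
The limit corresponds to 10^(85.4/10) = 3.467e+08; subtracting the fixed part leaves 3.326e+08 for the woodworking router, i.e. 85.22 dB(A).
Required insertion loss = 91.9 − 85.22 = 6.68 dB.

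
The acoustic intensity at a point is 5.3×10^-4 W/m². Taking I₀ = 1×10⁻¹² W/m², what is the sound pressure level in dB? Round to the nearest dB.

87 dB

Dividing by I₀ shifts the exponent by 12: I/I₀ = 5.3×10^8.
L = 10·(0.7243 + 8) = 87.24 dB.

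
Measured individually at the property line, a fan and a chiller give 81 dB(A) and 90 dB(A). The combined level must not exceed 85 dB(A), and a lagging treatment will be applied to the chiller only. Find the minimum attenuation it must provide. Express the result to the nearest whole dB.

7 dB

The untreated sources together contribute 10^(81/10) = 1.259e+08, i.e. 81.00 dB(A).
The limit corresponds to 10^(85/10) = 3.162e+08; subtracting the fixed part leaves 1.903e+08 for the chiller, i.e. 82.80 dB(A).
Required insertion loss = 90 − 82.80 = 7.20 dB.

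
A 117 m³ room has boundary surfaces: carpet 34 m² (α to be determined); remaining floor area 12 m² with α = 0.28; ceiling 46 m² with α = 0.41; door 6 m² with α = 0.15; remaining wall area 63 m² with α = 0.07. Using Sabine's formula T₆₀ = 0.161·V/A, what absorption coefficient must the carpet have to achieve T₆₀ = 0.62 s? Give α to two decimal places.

0.08

A = 0.161·V/T₆₀ = 0.161·117/0.62 = 30.38 m² sabins.
Absorption from the other surfaces = 12·0.28 + 46·0.41 + 6·0.15 + 63·0.07 = 27.53 m², so the carpet must supply 2.85 m² over 34 m².
α = 2.85/34 = 0.084.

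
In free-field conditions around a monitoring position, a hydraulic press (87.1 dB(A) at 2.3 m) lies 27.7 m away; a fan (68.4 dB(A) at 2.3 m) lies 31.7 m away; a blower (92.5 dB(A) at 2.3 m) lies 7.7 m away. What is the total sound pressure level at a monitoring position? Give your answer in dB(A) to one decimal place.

82.1 dB(A)

First find each source's level at the receiver (point-source: −20·log₁₀(r/r_ref)), then combine on an intensity basis.
hydraulic press: 87.1 − 20·log₁₀(27.7/2.3) = 87.1 − 21.62 = 65.48 dB(A).
fan: 68.4 − 20·log₁₀(31.7/2.3) = 68.4 − 22.79 = 45.61 dB(A).
blower: 92.5 − 20·log₁₀(7.7/2.3) = 92.5 − 10.50 = 82.00 dB(A).
Σ 10^(L/10) = 1.622e+08 → L_total = 10·log₁₀(1.622e+08) = 82.10 dB(A).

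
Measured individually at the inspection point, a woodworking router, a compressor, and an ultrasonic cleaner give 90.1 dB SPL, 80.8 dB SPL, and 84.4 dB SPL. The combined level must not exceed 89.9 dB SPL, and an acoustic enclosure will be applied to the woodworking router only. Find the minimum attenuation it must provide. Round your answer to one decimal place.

The untreated sources together contribute 10^(80.8/10) + 10^(84.4/10) = 3.956e+08, i.e. 85.97 dB SPL.
To meet 89.9 dB SPL overall, the treated woodworking router may contribute at most 10^(89.9/10) − 3.956e+08 = 5.816e+08, i.e. 87.65 dB SPL.
So the woodworking router must be reduced from 90.1 to 87.65 dB SPL: IL = 2.45 dB.

2.5 dB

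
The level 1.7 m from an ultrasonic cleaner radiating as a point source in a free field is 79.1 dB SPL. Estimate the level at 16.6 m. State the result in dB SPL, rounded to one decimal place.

Spherical spreading from a point source gives a 20·log₁₀(r₂/r₁) drop.
L₂ = 79.1 − 20·log₁₀(16.6/1.7) = 79.1 − 19.793 = 59.31 dB SPL.

59.3 dB SPL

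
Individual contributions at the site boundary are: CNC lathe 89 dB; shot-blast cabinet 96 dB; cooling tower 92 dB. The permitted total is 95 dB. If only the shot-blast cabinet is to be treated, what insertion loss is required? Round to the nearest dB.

7 dB

The untreated sources together contribute 10^(89/10) + 10^(92/10) = 2.379e+09, i.e. 93.76 dB.
The limit corresponds to 10^(95/10) = 3.162e+09; subtracting the fixed part leaves 7.831e+08 for the shot-blast cabinet, i.e. 88.94 dB.
So the shot-blast cabinet must be reduced from 96 to 88.94 dB: IL = 7.06 dB.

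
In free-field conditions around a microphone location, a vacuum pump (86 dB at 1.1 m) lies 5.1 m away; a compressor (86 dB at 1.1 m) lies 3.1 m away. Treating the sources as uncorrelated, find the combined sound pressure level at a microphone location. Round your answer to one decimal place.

Propagate each source to the receiver with L = L_ref − 20·log₁₀(r/r_ref), then add intensities.
vacuum pump: 86 − 20·log₁₀(5.1/1.1) = 86 − 13.32 = 72.68 dB.
compressor: 86 − 20·log₁₀(3.1/1.1) = 86 − 9.00 = 77.00 dB.
Σ 10^(L/10) = 6.865e+07 → L_total = 10·log₁₀(6.865e+07) = 78.37 dB.

78.4 dB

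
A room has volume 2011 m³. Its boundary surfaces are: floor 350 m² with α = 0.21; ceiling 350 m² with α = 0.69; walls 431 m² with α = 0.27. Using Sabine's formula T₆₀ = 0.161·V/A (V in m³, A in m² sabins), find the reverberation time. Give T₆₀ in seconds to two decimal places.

Total absorption A = 350·0.21 + 350·0.69 + 431·0.27 = 431.37 m² sabins.
T₆₀ = 0.161·V/A = 0.161·2011/431.37 = 0.751 s.

0.75 s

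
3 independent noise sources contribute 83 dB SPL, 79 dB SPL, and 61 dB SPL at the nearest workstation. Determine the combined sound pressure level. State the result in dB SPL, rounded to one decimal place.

For uncorrelated sources the intensities add, so convert each level to linear form, sum, and take 10·log₁₀ of the total.
Σ 10^(L/10) = 10^(83/10) + 10^(79/10) + 10^(61/10) = 2.802e+08.
L_total = 10·log₁₀(2.802e+08) = 84.47 dB SPL.

84.5 dB SPL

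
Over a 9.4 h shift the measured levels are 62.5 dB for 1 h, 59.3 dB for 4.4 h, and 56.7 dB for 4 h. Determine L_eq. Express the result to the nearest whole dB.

Weight each interval's intensity by its duration and average over T = 9.4 h:
Σ tᵢ·10^(Lᵢ/10) = 1·10^(62.5/10) + 4.4·10^(59.3/10) + 4·10^(56.7/10) = 7.394e+06.
L_eq = 10·log₁₀(7.394e+06/9.4) = 58.96 dB.

59 dB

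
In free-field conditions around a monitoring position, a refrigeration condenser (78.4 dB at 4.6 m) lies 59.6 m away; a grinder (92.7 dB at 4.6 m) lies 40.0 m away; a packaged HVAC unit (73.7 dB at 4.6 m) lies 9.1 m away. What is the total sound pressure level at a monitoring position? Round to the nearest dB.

Propagate each source to the receiver with L = L_ref − 20·log₁₀(r/r_ref), then add intensities.
refrigeration condenser: 78.4 − 20·log₁₀(59.6/4.6) = 78.4 − 22.25 = 56.15 dB.
grinder: 92.7 − 20·log₁₀(40.0/4.6) = 92.7 − 18.79 = 73.91 dB.
packaged HVAC unit: 73.7 − 20·log₁₀(9.1/4.6) = 73.7 − 5.93 = 67.77 dB.
Σ 10^(L/10) = 3.103e+07 → L_total = 10·log₁₀(3.103e+07) = 74.92 dB.

75 dB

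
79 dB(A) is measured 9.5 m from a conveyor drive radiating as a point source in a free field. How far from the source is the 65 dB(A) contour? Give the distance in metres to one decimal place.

For a point source L₁ − L₂ = 20·log₁₀(r₂/r₁), so r₂ = r₁·10^((L₁−L₂)/20).
r₂ = 9.5·10^((79−65)/20) = 9.5·10^(14.0/20) = 47.61 m.

47.6 m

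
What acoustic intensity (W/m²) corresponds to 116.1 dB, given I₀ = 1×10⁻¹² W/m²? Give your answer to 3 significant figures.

0.407 W/m²

I/I₀ = 10^(116.1/10) = 4.074e+11, so I = 4.074e+11 × 10⁻¹² W/m².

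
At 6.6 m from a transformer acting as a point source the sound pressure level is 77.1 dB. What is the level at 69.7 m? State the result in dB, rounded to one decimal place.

Spherical spreading from a point source gives a 20·log₁₀(r₂/r₁) drop.
L₂ = 77.1 − 20·log₁₀(69.7/6.6) = 77.1 − 20.474 = 56.63 dB.

56.6 dB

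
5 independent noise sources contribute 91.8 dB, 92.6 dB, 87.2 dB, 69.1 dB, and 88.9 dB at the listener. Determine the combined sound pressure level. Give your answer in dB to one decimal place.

For uncorrelated sources the intensities add, so convert each level to linear form, sum, and take 10·log₁₀ of the total.
Σ 10^(L/10) = 10^(91.8/10) + 10^(92.6/10) + 10^(87.2/10) + 10^(69.1/10) + 10^(88.9/10) = 4.642e+09.
L_total = 10·log₁₀(4.642e+09) = 96.67 dB.

96.7 dB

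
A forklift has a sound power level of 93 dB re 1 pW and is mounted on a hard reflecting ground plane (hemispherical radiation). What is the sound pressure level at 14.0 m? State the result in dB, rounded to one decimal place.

62.1 dB

L_p = L_w − 10·log₁₀(2π·r²) with r = 14.0 m.
2π·r² = 1232 m², 10·log₁₀ of that is 30.904 dB.
L_p = 93 − 30.904 = 62.10 dB.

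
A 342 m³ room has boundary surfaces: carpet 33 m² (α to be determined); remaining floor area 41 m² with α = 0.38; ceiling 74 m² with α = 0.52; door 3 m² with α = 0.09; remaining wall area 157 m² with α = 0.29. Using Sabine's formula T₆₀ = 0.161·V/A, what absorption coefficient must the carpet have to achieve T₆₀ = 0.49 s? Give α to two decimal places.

0.38

Required total absorption A = 0.161·342/0.49 = 112.37 m².
Absorption from the other surfaces = 41·0.38 + 74·0.52 + 3·0.09 + 157·0.29 = 99.86 m², so the carpet must supply 12.51 m² over 33 m².
α = 12.51/33 = 0.379.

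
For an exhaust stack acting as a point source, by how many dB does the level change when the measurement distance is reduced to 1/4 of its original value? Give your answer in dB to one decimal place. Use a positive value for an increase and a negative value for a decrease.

+12.0 dB

With spherical spreading the level changes by −20·log₁₀(r₂/r₁).
ΔL = −20·log₁₀(0.25) = +12.04 dB.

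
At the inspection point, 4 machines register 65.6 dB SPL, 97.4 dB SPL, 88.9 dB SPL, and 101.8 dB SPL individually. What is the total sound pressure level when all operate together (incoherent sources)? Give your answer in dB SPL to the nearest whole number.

For uncorrelated sources the intensities add, so convert each level to linear form, sum, and take 10·log₁₀ of the total.
Σ 10^(L/10) = 10^(65.6/10) + 10^(97.4/10) + 10^(88.9/10) + 10^(101.8/10) = 2.141e+10.
L_total = 10·log₁₀(2.141e+10) = 103.31 dB SPL.

103 dB SPL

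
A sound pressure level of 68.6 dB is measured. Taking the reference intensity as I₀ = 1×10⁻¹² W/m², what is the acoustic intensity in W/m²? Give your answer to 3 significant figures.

7.24e-06 W/m²

I/I₀ = 10^(68.6/10) = 7.244e+06, so I = 7.244e+06 × 10⁻¹² W/m².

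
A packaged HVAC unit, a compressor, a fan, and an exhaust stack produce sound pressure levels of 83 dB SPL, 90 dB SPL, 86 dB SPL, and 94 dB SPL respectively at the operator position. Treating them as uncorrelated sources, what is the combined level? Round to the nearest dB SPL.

Incoherent sources combine by intensity addition: L_total = 10·log₁₀(Σ 10^(L_i/10)).
Σ 10^(L/10) = 10^(83/10) + 10^(90/10) + 10^(86/10) + 10^(94/10) = 4.110e+09.
L_total = 10·log₁₀(4.110e+09) = 96.14 dB SPL.

96 dB SPL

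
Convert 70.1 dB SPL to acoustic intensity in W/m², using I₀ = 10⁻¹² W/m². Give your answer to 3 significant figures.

I/I₀ = 10^(70.1/10) = 1.023e+07, so I = 1.023e+07 × 10⁻¹² W/m².

1.02e-05 W/m²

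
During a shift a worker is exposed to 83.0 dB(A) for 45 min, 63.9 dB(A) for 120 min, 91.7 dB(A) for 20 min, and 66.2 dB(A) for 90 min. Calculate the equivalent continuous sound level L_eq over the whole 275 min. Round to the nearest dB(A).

82 dB(A)

L_eq = 10·log₁₀[(1/T)·Σ tᵢ·10^(Lᵢ/10)] with T = 275 min.
Σ tᵢ·10^(Lᵢ/10) = 45·10^(83.0/10) + 120·10^(63.9/10) + 20·10^(91.7/10) + 90·10^(66.2/10) = 3.923e+10.
L_eq = 10·log₁₀(3.923e+10/275) = 81.54 dB(A).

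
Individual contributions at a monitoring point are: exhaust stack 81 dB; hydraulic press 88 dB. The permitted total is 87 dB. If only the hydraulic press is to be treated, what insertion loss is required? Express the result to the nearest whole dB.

2 dB

Fixed contribution from the other source: Σ 10^(L/10) = 10^(81/10) = 1.259e+08 (81.00 dB).
To meet 87 dB overall, the treated hydraulic press may contribute at most 10^(87/10) − 1.259e+08 = 3.753e+08, i.e. 85.74 dB.
Required insertion loss = 88 − 85.74 = 2.26 dB.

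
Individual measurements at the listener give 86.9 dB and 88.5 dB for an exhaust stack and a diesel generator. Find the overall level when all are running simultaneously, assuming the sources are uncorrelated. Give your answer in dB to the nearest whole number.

For uncorrelated sources the intensities add, so convert each level to linear form, sum, and take 10·log₁₀ of the total.
Σ 10^(L/10) = 10^(86.9/10) + 10^(88.5/10) = 1.198e+09.
L_total = 10·log₁₀(1.198e+09) = 90.78 dB.

91 dB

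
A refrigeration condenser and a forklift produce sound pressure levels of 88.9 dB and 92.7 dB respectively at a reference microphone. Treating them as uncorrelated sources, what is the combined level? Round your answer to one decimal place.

94.2 dB

For uncorrelated sources the intensities add, so convert each level to linear form, sum, and take 10·log₁₀ of the total.
Σ 10^(L/10) = 10^(88.9/10) + 10^(92.7/10) = 2.638e+09.
L_total = 10·log₁₀(2.638e+09) = 94.21 dB.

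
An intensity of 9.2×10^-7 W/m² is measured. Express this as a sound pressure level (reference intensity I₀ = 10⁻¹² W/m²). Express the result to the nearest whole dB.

I/I₀ = 9.2×10^-7/10⁻¹² = 9.2×10^5, and L = 10·log₁₀(I/I₀).
L = 10·(0.9638 + 5) = 59.64 dB.

60 dB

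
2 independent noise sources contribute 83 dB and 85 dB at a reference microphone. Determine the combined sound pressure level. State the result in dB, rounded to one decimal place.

Incoherent sources combine by intensity addition: L_total = 10·log₁₀(Σ 10^(L_i/10)).
Σ 10^(L/10) = 10^(83/10) + 10^(85/10) = 5.158e+08.
L_total = 10·log₁₀(5.158e+08) = 87.12 dB.

87.1 dB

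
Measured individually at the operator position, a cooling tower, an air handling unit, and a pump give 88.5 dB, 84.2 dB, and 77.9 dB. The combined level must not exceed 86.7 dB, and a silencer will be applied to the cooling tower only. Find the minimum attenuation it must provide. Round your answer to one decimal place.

Everything except the cooling tower sums to 10^(84.2/10) + 10^(77.9/10) = 3.247e+08 in linear terms, 85.11 dB.
The limit corresponds to 10^(86.7/10) = 4.677e+08; subtracting the fixed part leaves 1.430e+08 for the cooling tower, i.e. 81.55 dB.
Required insertion loss = 88.5 − 81.55 = 6.95 dB.

6.9 dB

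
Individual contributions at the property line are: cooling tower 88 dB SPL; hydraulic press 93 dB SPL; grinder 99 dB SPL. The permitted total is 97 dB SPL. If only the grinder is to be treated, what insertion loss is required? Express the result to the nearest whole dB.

5 dB

Everything except the grinder sums to 10^(88/10) + 10^(93/10) = 2.626e+09 in linear terms, 94.19 dB SPL.
To meet 97 dB SPL overall, the treated grinder may contribute at most 10^(97/10) − 2.626e+09 = 2.386e+09, i.e. 93.78 dB SPL.
So the grinder must be reduced from 99 to 93.78 dB SPL: IL = 5.22 dB.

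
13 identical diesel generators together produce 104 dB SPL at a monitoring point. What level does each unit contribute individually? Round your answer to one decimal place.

92.9 dB SPL

For N identical incoherent sources L_total = L₁ + 10·log₁₀ N, so L₁ = 104 − 10·log₁₀(13) = 104 − 11.139.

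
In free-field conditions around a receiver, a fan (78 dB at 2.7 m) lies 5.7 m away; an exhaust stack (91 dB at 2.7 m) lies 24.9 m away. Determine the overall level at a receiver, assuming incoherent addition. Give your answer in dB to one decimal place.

Propagate each source to the receiver with L = L_ref − 20·log₁₀(r/r_ref), then add intensities.
fan: 78 − 20·log₁₀(5.7/2.7) = 78 − 6.49 = 71.51 dB.
exhaust stack: 91 − 20·log₁₀(24.9/2.7) = 91 − 19.30 = 71.70 dB.
Σ 10^(L/10) = 2.896e+07 → L_total = 10·log₁₀(2.896e+07) = 74.62 dB.

74.6 dB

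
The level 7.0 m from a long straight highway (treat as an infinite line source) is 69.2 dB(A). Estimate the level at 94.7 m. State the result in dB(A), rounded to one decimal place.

57.9 dB(A)

Line-source attenuation: ΔL = 10·log₁₀(r₂/r₁) = 10·log₁₀(94.7/7.0) = 11.313 dB.
L₂ = 69.2 − 10·log₁₀(94.7/7.0) = 69.2 − 11.313 = 57.89 dB(A).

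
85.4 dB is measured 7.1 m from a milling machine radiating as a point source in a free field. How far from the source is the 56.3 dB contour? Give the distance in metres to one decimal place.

For a point source L₁ − L₂ = 20·log₁₀(r₂/r₁), so r₂ = r₁·10^((L₁−L₂)/20).
r₂ = 7.1·10^((85.4−56.3)/20) = 7.1·10^(29.1/20) = 202.42 m.

202.4 m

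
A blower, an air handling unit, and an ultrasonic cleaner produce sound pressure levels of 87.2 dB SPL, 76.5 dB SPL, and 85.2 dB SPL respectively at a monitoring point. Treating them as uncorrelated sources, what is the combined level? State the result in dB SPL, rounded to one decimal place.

Incoherent sources combine by intensity addition: L_total = 10·log₁₀(Σ 10^(L_i/10)).
Σ 10^(L/10) = 10^(87.2/10) + 10^(76.5/10) + 10^(85.2/10) = 9.006e+08.
L_total = 10·log₁₀(9.006e+08) = 89.55 dB SPL.

89.5 dB SPL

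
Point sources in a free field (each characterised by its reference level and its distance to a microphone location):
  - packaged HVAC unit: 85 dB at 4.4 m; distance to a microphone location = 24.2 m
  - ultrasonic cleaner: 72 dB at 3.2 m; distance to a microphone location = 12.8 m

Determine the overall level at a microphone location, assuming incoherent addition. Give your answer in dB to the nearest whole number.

71 dB

Apply inverse-square spreading to bring every level to the receiver, then sum 10^(L/10).
packaged HVAC unit: 85 − 20·log₁₀(24.2/4.4) = 85 − 14.81 = 70.19 dB.
ultrasonic cleaner: 72 − 20·log₁₀(12.8/3.2) = 72 − 12.04 = 59.96 dB.
Σ 10^(L/10) = 1.144e+07 → L_total = 10·log₁₀(1.144e+07) = 70.59 dB.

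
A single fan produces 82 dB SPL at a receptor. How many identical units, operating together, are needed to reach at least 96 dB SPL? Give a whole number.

26

The shortfall is 96 − 82 = 14.0 dB, and N units add 10·log₁₀ N, so need 10·log₁₀ N ≥ 14.0.
N ≥ 10^(14.0/10) = 25.119, so N = 26.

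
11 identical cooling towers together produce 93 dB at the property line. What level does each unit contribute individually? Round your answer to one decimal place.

82.6 dB

For N identical incoherent sources L_total = L₁ + 10·log₁₀ N, so L₁ = 93 − 10·log₁₀(11) = 93 − 10.414.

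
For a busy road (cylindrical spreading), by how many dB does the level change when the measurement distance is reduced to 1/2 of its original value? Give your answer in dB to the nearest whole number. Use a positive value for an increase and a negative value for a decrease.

A line source loses 3 dB per doubling of distance; generally ΔL = −10·log₁₀(r₂/r₁).
ΔL = −10·log₁₀(0.5) = +3.01 dB.

+3 dB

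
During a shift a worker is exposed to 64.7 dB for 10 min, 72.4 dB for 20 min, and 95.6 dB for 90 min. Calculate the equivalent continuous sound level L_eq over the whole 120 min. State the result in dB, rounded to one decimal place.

L_eq = 10·log₁₀[(1/T)·Σ tᵢ·10^(Lᵢ/10)] with T = 120 min.
Σ tᵢ·10^(Lᵢ/10) = 10·10^(64.7/10) + 20·10^(72.4/10) + 90·10^(95.6/10) = 3.271e+11.
L_eq = 10·log₁₀(3.271e+11/120) = 94.36 dB.

94.4 dB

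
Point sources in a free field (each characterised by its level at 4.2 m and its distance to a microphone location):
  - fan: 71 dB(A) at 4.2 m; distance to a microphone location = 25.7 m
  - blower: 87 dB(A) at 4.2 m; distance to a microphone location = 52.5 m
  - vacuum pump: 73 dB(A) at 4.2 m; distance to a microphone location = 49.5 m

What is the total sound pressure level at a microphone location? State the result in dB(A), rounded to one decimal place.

Propagate each source to the receiver with L = L_ref − 20·log₁₀(r/r_ref), then add intensities.
fan: 71 − 20·log₁₀(25.7/4.2) = 71 − 15.73 = 55.27 dB(A).
blower: 87 − 20·log₁₀(52.5/4.2) = 87 − 21.94 = 65.06 dB(A).
vacuum pump: 73 − 20·log₁₀(49.5/4.2) = 73 − 21.43 = 51.57 dB(A).
Σ 10^(L/10) = 3.687e+06 → L_total = 10·log₁₀(3.687e+06) = 65.67 dB(A).

65.7 dB(A)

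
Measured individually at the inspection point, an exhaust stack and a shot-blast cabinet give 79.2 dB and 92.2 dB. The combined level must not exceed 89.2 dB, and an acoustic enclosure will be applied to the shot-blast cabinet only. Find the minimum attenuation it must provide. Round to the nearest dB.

Fixed contribution from the other source: Σ 10^(L/10) = 10^(79.2/10) = 8.318e+07 (79.20 dB).
The limit corresponds to 10^(89.2/10) = 8.318e+08; subtracting the fixed part leaves 7.486e+08 for the shot-blast cabinet, i.e. 88.74 dB.
Required insertion loss = 92.2 − 88.74 = 3.46 dB.

3 dB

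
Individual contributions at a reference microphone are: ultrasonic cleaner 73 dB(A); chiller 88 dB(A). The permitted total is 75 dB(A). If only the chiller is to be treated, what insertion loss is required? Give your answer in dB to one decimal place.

17.3 dB

The untreated sources together contribute 10^(73/10) = 1.995e+07, i.e. 73.00 dB(A).
The limit corresponds to 10^(75/10) = 3.162e+07; subtracting the fixed part leaves 1.167e+07 for the chiller, i.e. 70.67 dB(A).
Required insertion loss = 88 − 70.67 = 17.33 dB.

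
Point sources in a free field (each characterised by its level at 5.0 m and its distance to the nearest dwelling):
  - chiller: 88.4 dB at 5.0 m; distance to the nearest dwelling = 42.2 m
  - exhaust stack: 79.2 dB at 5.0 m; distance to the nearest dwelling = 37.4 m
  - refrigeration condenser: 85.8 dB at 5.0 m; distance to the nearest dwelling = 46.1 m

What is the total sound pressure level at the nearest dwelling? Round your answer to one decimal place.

72.0 dB

Propagate each source to the receiver with L = L_ref − 20·log₁₀(r/r_ref), then add intensities.
chiller: 88.4 − 20·log₁₀(42.2/5.0) = 88.4 − 18.53 = 69.87 dB.
exhaust stack: 79.2 − 20·log₁₀(37.4/5.0) = 79.2 − 17.48 = 61.72 dB.
refrigeration condenser: 85.8 − 20·log₁₀(46.1/5.0) = 85.8 − 19.29 = 66.51 dB.
Σ 10^(L/10) = 1.567e+07 → L_total = 10·log₁₀(1.567e+07) = 71.95 dB.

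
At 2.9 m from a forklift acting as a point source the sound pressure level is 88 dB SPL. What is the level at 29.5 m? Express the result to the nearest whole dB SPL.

Spherical spreading from a point source gives a 20·log₁₀(r₂/r₁) drop.
L₂ = 88 − 20·log₁₀(29.5/2.9) = 88 − 20.148 = 67.85 dB SPL.

68 dB SPL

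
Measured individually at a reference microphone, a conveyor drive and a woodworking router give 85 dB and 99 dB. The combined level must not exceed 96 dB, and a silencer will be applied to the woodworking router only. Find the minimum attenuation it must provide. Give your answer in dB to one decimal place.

3.4 dB

Everything except the woodworking router sums to 10^(85/10) = 3.162e+08 in linear terms, 85.00 dB.
To meet 96 dB overall, the treated woodworking router may contribute at most 10^(96/10) − 3.162e+08 = 3.665e+09, i.e. 95.64 dB.
So the woodworking router must be reduced from 99 to 95.64 dB: IL = 3.36 dB.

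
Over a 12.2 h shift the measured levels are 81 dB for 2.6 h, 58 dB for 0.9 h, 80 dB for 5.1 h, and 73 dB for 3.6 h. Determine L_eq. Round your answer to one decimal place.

The energy average is taken in the linear domain: L_eq = 10·log₁₀[(Σ tᵢ·10^(Lᵢ/10))/T], T = 12.2 h.
Σ tᵢ·10^(Lᵢ/10) = 2.6·10^(81/10) + 0.9·10^(58/10) + 5.1·10^(80/10) + 3.6·10^(73/10) = 9.097e+08.
L_eq = 10·log₁₀(9.097e+08/12.2) = 78.73 dB.

78.7 dB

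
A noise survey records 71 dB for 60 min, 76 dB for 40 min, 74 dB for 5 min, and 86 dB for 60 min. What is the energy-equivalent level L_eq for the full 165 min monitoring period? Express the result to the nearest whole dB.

82 dB

The energy average is taken in the linear domain: L_eq = 10·log₁₀[(Σ tᵢ·10^(Lᵢ/10))/T], T = 165 min.
Σ tᵢ·10^(Lᵢ/10) = 60·10^(71/10) + 40·10^(76/10) + 5·10^(74/10) + 60·10^(86/10) = 2.636e+10.
L_eq = 10·log₁₀(2.636e+10/165) = 82.03 dB.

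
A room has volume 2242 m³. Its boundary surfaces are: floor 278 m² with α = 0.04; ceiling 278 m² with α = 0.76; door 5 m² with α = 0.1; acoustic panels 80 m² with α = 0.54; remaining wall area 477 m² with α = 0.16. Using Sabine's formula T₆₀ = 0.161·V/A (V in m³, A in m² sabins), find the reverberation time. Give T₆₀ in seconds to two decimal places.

1.05 s

A = Σ Sᵢαᵢ = 278·0.04 + 278·0.76 + 5·0.1 + 80·0.54 + 477·0.16 = 342.42 m².
T₆₀ = 0.161 × 2242 / 342.42 = 1.054 s.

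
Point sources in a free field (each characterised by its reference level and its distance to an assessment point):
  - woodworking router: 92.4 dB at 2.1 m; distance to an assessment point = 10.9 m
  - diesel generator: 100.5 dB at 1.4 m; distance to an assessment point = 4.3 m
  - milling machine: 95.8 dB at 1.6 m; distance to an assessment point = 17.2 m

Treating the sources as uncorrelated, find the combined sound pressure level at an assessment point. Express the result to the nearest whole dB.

Propagate each source to the receiver with L = L_ref − 20·log₁₀(r/r_ref), then add intensities.
woodworking router: 92.4 − 20·log₁₀(10.9/2.1) = 92.4 − 14.30 = 78.10 dB.
diesel generator: 100.5 − 20·log₁₀(4.3/1.4) = 100.5 − 9.75 = 90.75 dB.
milling machine: 95.8 − 20·log₁₀(17.2/1.6) = 95.8 − 20.63 = 75.17 dB.
Σ 10^(L/10) = 1.287e+09 → L_total = 10·log₁₀(1.287e+09) = 91.10 dB.

91 dB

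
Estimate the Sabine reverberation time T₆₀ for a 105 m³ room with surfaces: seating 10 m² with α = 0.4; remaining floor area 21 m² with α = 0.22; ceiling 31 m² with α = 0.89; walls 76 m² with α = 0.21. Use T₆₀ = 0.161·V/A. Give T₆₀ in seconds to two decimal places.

0.32 s

Summing Sᵢαᵢ: 10·0.4 + 21·0.22 + 31·0.89 + 76·0.21 = 52.17 m².
T₆₀ = 0.161·V/A = 0.161·105/52.17 = 0.324 s.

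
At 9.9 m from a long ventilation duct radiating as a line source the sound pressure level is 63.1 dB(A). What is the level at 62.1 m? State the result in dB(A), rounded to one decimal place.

55.1 dB(A)

For a line source, L₂ = L₁ − 10·log₁₀(r₂/r₁).
L₂ = 63.1 − 10·log₁₀(62.1/9.9) = 63.1 − 7.975 = 55.13 dB(A).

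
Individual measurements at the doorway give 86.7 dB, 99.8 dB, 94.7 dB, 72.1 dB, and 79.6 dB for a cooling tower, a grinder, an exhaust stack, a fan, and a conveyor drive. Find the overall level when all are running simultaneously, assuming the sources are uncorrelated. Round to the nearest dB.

For uncorrelated sources the intensities add, so convert each level to linear form, sum, and take 10·log₁₀ of the total.
Σ 10^(L/10) = 10^(86.7/10) + 10^(99.8/10) + 10^(94.7/10) + 10^(72.1/10) + 10^(79.6/10) = 1.308e+10.
L_total = 10·log₁₀(1.308e+10) = 101.16 dB.

101 dB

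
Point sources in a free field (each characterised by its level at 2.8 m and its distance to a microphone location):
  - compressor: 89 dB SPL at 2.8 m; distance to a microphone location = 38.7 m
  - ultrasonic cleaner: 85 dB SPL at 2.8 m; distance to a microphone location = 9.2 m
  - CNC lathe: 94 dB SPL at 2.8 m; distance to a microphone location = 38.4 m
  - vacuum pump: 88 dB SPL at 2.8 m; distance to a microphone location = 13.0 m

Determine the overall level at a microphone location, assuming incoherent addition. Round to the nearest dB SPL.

79 dB SPL

Propagate each source to the receiver with L = L_ref − 20·log₁₀(r/r_ref), then add intensities.
compressor: 89 − 20·log₁₀(38.7/2.8) = 89 − 22.81 = 66.19 dB SPL.
ultrasonic cleaner: 85 − 20·log₁₀(9.2/2.8) = 85 − 10.33 = 74.67 dB SPL.
CNC lathe: 94 − 20·log₁₀(38.4/2.8) = 94 − 22.74 = 71.26 dB SPL.
vacuum pump: 88 − 20·log₁₀(13.0/2.8) = 88 − 13.34 = 74.66 dB SPL.
Σ 10^(L/10) = 7.608e+07 → L_total = 10·log₁₀(7.608e+07) = 78.81 dB SPL.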